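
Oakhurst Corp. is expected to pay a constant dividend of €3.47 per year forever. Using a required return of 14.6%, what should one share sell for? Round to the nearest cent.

€23.77

Zero-growth DDM (perpetuity): P₀ = D/r = 3.47 / 0.146 = 23.7671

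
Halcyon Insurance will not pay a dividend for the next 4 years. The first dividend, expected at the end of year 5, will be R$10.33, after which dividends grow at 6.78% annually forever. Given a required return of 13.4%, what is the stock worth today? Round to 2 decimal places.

Deferred-dividend DDM. At t=4 the remaining stream is a growing perpetuity with first payment D_5 = 10.33.
V_4 = D_5/(r−g) = 10.33/(0.134−0.0678) = 156.0423
P₀ = V_4/(1+r)^4 = 156.0423/(1+0.134)^4 = 94.3605

R$94.36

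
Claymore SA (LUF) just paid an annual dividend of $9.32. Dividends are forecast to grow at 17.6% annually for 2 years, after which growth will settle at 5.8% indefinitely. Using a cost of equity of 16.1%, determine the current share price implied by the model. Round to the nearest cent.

Two-stage DDM. Project D₁…D_2 at 0.176, terminal growth 0.058, discount at r = 0.161.
D_1 = 10.9603
D_2 = 12.8893
Terminal value at t=2: TV = D_3/(r−g) = 13.6369/(0.161−0.058) = 132.3973
P₀ = 10.9603/(1+0.161)^1 + 12.8893/(1+0.161)^2 + 132.3973/(1+0.161)^2 = 117.2261

$117.23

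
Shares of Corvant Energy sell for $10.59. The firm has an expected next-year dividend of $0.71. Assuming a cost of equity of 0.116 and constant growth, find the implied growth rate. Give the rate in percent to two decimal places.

From P₀ = D₁/(r − g), the implied growth is g = r − D₁/P₀.
g = 0.116 − 0.71/10.59 = 0.116 − 0.06704 = 0.04896

4.90%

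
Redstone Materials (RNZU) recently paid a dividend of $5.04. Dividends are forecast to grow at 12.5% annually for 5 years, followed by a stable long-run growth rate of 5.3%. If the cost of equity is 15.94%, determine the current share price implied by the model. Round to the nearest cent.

Two-stage DDM. Project D₁…D_5 at 0.125, terminal growth 0.053, discount at r = 0.1594.
D_1 = 5.6700
D_2 = 6.3788
D_3 = 7.1761
D_4 = 8.0731
D_5 = 9.0822
Terminal value at t=5: TV = D_6/(r−g) = 9.5636/(0.1594−0.053) = 89.8835
P₀ = 5.6700/(1+0.1594)^1 + 6.3788/(1+0.1594)^2 + 7.1761/(1+0.1594)^3 + 8.0731/(1+0.1594)^4 + 9.0822/(1+0.1594)^5 + 89.8835/(1+0.1594)^5 = 65.9492

$65.95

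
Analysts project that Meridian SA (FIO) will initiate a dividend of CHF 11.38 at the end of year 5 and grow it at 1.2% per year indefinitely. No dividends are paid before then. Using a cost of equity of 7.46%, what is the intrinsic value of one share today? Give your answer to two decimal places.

Deferred-dividend DDM. At t=4 the remaining stream is a growing perpetuity with first payment D_5 = 11.38.
V_4 = D_5/(r−g) = 11.38/(0.0746−0.012) = 181.7891
P₀ = V_4/(1+r)^4 = 181.7891/(1+0.0746)^4 = 136.3266

CHF 136.33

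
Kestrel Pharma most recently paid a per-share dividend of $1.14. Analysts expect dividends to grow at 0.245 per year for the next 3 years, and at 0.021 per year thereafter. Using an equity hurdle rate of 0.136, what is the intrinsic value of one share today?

$17.44

Two-stage DDM. Project D₁…D_3 at 0.245, terminal growth 0.021, discount at r = 0.136.
D_1 = 1.4193
D_2 = 1.7670
D_3 = 2.2000
Terminal value at t=3: TV = D_4/(r−g) = 2.2461/(0.136−0.021) = 19.5317
P₀ = 1.4193/(1+0.136)^1 + 1.7670/(1+0.136)^2 + 2.2000/(1+0.136)^3 + 19.5317/(1+0.136)^3 = 17.4424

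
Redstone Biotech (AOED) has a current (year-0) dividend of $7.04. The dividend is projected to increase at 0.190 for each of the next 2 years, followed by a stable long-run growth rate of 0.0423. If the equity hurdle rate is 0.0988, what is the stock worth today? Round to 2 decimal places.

$168.21

Two-stage DDM. Project D₁…D_2 at 0.19, terminal growth 0.0423, discount at r = 0.0988.
D_1 = 8.3776
D_2 = 9.9693
Terminal value at t=2: TV = D_3/(r−g) = 10.3910/(0.0988−0.0423) = 183.9123
P₀ = 8.3776/(1+0.0988)^1 + 9.9693/(1+0.0988)^2 + 183.9123/(1+0.0988)^2 = 168.2073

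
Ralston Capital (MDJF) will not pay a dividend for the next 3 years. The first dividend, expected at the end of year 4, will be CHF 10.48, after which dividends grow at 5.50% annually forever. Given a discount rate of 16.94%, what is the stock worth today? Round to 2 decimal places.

CHF 57.29

Deferred-dividend DDM. At t=3 the remaining stream is a growing perpetuity with first payment D_4 = 10.48.
V_3 = D_4/(r−g) = 10.48/(0.1694−0.055) = 91.6084
P₀ = V_3/(1+r)^3 = 91.6084/(1+0.1694)^3 = 57.2857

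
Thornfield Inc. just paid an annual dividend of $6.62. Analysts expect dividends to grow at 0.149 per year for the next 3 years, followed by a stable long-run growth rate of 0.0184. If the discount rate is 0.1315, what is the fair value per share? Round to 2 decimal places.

Two-stage DDM. Project D₁…D_3 at 0.149, terminal growth 0.0184, discount at r = 0.1315.
D_1 = 7.6064
D_2 = 8.7397
D_3 = 10.0420
Terminal value at t=3: TV = D_4/(r−g) = 10.2267/(0.1315−0.0184) = 90.4219
P₀ = 7.6064/(1+0.1315)^1 + 8.7397/(1+0.1315)^2 + 10.0420/(1+0.1315)^3 + 90.4219/(1+0.1315)^3 = 82.8987

$82.90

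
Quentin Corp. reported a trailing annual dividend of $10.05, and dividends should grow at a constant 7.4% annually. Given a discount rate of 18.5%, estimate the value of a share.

Gordon growth model: P₀ = D₁/(r − g). D₁ = 10.05 × (1 + 0.074) = 10.7937.
P₀ = 10.7937 / (0.185 − 0.074) = 10.7937 / 0.111 = 97.2405

$97.24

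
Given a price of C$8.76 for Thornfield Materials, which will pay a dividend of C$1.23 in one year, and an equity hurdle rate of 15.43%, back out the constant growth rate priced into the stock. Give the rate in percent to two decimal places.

From P₀ = D₁/(r − g), the implied growth is g = r − D₁/P₀.
g = 0.1543 − 1.23/8.76 = 0.1543 − 0.14041 = 0.01389

1.39%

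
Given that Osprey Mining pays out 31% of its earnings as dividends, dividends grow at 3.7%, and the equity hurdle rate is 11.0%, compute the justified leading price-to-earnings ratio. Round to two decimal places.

4.25

Justified leading P/E = b/(r−g) = 0.31/(0.11−0.037) = 4.2466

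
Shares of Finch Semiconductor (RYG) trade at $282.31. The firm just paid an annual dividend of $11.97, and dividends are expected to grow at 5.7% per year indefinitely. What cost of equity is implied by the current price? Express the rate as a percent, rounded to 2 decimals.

10.18%

Rearranging the constant-growth DDM: r = D₁/P₀ + g.
D₁ = 11.97 × (1 + 0.057) = 12.6523.
r = 12.6523 / 282.31 + 0.057 = 0.04482 + 0.057 = 0.10182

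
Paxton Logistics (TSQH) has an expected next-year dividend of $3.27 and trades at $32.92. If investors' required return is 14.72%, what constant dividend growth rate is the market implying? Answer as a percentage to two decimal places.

From P₀ = D₁/(r − g), the implied growth is g = r − D₁/P₀.
g = 0.1472 − 3.27/32.92 = 0.1472 − 0.09933 = 0.04787

4.79%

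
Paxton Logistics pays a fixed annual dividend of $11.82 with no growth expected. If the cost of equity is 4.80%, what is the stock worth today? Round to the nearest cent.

$246.25

Zero-growth DDM (perpetuity): P₀ = D/r = 11.82 / 0.048 = 246.2500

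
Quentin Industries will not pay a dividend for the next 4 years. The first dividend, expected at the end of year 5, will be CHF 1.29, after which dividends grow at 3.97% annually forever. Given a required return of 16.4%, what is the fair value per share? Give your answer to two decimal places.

CHF 5.65

Deferred-dividend DDM. At t=4 the remaining stream is a growing perpetuity with first payment D_5 = 1.29.
V_4 = D_5/(r−g) = 1.29/(0.164−0.0397) = 10.3781
P₀ = V_4/(1+r)^4 = 10.3781/(1+0.164)^4 = 5.6534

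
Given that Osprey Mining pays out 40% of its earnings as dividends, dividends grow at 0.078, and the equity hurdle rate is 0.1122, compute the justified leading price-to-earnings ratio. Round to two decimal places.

Justified leading P/E = b/(r−g) = 0.40/(0.1122−0.078) = 11.6959

11.70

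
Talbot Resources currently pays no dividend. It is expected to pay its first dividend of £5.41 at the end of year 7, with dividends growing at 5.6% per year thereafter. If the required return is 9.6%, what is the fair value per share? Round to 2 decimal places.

Deferred-dividend DDM. At t=6 the remaining stream is a growing perpetuity with first payment D_7 = 5.41.
V_6 = D_7/(r−g) = 5.41/(0.096−0.056) = 135.2500
P₀ = V_6/(1+r)^6 = 135.2500/(1+0.096)^6 = 78.0322

£78.03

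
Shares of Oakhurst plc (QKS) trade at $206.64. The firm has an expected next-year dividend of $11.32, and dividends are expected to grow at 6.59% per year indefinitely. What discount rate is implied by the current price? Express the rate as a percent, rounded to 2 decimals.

Rearranging the constant-growth DDM: r = D₁/P₀ + g.
r = 11.3200 / 206.64 + 0.0659 = 0.05478 + 0.0659 = 0.12068

12.07%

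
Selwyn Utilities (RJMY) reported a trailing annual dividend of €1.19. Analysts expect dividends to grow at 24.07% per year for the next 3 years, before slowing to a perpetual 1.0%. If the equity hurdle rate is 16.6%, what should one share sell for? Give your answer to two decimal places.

Two-stage DDM. Project D₁…D_3 at 0.2407, terminal growth 0.01, discount at r = 0.166.
D_1 = 1.4764
D_2 = 1.8318
D_3 = 2.2727
Terminal value at t=3: TV = D_4/(r−g) = 2.2955/(0.166−0.01) = 14.7145
P₀ = 1.4764/(1+0.166)^1 + 1.8318/(1+0.166)^2 + 2.2727/(1+0.166)^3 + 14.7145/(1+0.166)^3 = 13.3294

€13.33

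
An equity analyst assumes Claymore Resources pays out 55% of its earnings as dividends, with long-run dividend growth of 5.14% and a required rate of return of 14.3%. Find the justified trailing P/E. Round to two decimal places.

6.31

Justified trailing P/E = b(1+g)/(r−g) = 0.55×(1+0.0514)/(0.143−0.0514) = 6.3130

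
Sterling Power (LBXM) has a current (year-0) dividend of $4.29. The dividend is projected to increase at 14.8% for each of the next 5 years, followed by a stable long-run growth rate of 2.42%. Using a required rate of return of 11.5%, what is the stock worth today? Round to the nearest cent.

Two-stage DDM. Project D₁…D_5 at 0.148, terminal growth 0.0242, discount at r = 0.115.
D_1 = 4.9249
D_2 = 5.6538
D_3 = 6.4906
D_4 = 7.4512
D_5 = 8.5540
Terminal value at t=5: TV = D_6/(r−g) = 8.7610/(0.115−0.0242) = 96.4863
P₀ = 4.9249/(1+0.115)^1 + 5.6538/(1+0.115)^2 + 6.4906/(1+0.115)^3 + 7.4512/(1+0.115)^4 + 8.5540/(1+0.115)^5 + 96.4863/(1+0.115)^5 = 79.4189

$79.42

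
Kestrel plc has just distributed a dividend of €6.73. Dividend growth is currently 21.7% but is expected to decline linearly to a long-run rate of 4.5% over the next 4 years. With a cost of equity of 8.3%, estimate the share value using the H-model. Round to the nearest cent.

€246.00

H-model: P₀ = D₀[(1+g_L) + H(g_S−g_L)]/(r−g_L), with H = 4/2 = 2.
P₀ = 6.73 × [(1+0.045) + 2×(0.217−0.045)] / (0.083−0.045)
   = 6.73 × 1.3890 / 0.038 = 245.9992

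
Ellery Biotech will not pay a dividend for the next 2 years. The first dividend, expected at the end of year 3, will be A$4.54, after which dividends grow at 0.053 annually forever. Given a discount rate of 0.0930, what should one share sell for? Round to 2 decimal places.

A$95.01

Deferred-dividend DDM. At t=2 the remaining stream is a growing perpetuity with first payment D_3 = 4.54.
V_2 = D_3/(r−g) = 4.54/(0.093−0.053) = 113.5000
P₀ = V_2/(1+r)^2 = 113.5000/(1+0.093)^2 = 95.0070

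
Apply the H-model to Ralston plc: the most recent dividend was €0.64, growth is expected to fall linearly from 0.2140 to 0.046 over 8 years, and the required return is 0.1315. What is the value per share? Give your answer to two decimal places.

€12.86

H-model: P₀ = D₀[(1+g_L) + H(g_S−g_L)]/(r−g_L), with H = 8/2 = 4.
P₀ = 0.64 × [(1+0.046) + 4×(0.214−0.046)] / (0.1315−0.046)
   = 0.64 × 1.7180 / 0.0855 = 12.8599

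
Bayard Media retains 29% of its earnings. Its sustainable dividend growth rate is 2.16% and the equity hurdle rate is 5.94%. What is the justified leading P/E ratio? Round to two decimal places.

18.78

Payout ratio b = 1 − 0.29 = 0.71.
Justified leading P/E = b/(r−g) = 0.71/(0.0594−0.0216) = 18.7831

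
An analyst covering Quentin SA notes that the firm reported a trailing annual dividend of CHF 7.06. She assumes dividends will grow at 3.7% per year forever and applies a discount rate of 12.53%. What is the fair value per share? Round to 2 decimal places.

Gordon growth model: P₀ = D₁/(r − g). D₁ = 7.06 × (1 + 0.037) = 7.3212.
P₀ = 7.3212 / (0.1253 − 0.037) = 7.3212 / 0.0883 = 82.9130

CHF 82.91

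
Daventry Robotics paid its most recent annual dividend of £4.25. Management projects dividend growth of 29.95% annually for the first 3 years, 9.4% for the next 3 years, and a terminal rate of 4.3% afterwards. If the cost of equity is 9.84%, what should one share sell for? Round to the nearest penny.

Three-stage DDM. Project D₁…D_6; terminal Gordon value at t=6 with g = 0.043; discount at r = 0.0984.
D_1 = 5.5229
D_2 = 7.1770
D_3 = 9.3265
D_4 = 10.2032
D_5 = 11.1623
D_6 = 12.2115
TV_6 = 12.7366/(0.0984−0.043) = 229.9028
P₀ = Σ Dₜ/(1+r)ᵗ + TV_6/(1+r)^6 = 169.8717

£169.87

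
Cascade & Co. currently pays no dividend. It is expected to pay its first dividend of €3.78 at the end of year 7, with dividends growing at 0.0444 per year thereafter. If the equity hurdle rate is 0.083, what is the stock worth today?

Deferred-dividend DDM. At t=6 the remaining stream is a growing perpetuity with first payment D_7 = 3.78.
V_6 = D_7/(r−g) = 3.78/(0.083−0.0444) = 97.9275
P₀ = V_6/(1+r)^6 = 97.9275/(1+0.083)^6 = 60.6923

€60.69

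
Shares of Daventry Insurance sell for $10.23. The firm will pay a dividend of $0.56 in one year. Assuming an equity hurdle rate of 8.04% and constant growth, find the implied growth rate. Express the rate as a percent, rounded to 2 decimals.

2.57%

From P₀ = D₁/(r − g), the implied growth is g = r − D₁/P₀.
g = 0.0804 − 0.56/10.23 = 0.0804 − 0.05474 = 0.02566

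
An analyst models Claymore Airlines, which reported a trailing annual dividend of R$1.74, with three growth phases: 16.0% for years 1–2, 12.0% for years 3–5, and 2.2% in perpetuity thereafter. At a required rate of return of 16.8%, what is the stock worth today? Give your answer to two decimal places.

R$18.77

Three-stage DDM. Project D₁…D_5; terminal Gordon value at t=5 with g = 0.022; discount at r = 0.168.
D_1 = 2.0184
D_2 = 2.3413
D_3 = 2.6223
D_4 = 2.9370
D_5 = 3.2894
TV_5 = 3.3618/(0.168−0.022) = 23.0259
P₀ = Σ Dₜ/(1+r)ᵗ + TV_5/(1+r)^5 = 18.7740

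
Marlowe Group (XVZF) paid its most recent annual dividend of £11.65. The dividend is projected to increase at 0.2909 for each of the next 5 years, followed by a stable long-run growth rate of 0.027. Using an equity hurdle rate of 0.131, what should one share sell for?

Two-stage DDM. Project D₁…D_5 at 0.2909, terminal growth 0.027, discount at r = 0.131.
D_1 = 15.0390
D_2 = 19.4138
D_3 = 25.0613
D_4 = 32.3516
D_5 = 41.7627
Terminal value at t=5: TV = D_6/(r−g) = 42.8903/(0.131−0.027) = 412.4070
P₀ = 15.0390/(1+0.131)^1 + 19.4138/(1+0.131)^2 + 25.0613/(1+0.131)^3 + 32.3516/(1+0.131)^4 + 41.7627/(1+0.131)^5 + 412.4070/(1+0.131)^5 = 310.9859

£310.99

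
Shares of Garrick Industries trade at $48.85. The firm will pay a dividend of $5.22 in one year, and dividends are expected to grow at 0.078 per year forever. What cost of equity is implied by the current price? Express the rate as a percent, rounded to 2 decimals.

18.49%

Rearranging the constant-growth DDM: r = D₁/P₀ + g.
r = 5.2200 / 48.85 + 0.078 = 0.10686 + 0.078 = 0.18486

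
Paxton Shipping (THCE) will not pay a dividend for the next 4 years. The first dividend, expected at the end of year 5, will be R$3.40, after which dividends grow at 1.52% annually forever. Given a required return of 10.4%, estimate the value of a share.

R$25.77

Deferred-dividend DDM. At t=4 the remaining stream is a growing perpetuity with first payment D_5 = 3.40.
V_4 = D_5/(r−g) = 3.40/(0.104−0.0152) = 38.2883
P₀ = V_4/(1+r)^4 = 38.2883/(1+0.104)^4 = 25.7745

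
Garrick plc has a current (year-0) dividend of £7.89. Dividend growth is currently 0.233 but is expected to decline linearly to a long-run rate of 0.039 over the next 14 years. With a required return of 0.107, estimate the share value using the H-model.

£278.12

H-model: P₀ = D₀[(1+g_L) + H(g_S−g_L)]/(r−g_L), with H = 14/2 = 7.
P₀ = 7.89 × [(1+0.039) + 7×(0.233−0.039)] / (0.107−0.039)
   = 7.89 × 2.3970 / 0.068 = 278.1225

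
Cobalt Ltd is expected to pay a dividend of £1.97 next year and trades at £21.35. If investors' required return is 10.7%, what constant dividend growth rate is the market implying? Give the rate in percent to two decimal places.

1.47%

From P₀ = D₁/(r − g), the implied growth is g = r − D₁/P₀.
g = 0.107 − 1.97/21.35 = 0.107 − 0.09227 = 0.01473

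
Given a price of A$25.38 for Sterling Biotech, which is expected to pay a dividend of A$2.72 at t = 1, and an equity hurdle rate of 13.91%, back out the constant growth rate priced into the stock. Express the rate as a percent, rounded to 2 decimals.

From P₀ = D₁/(r − g), the implied growth is g = r − D₁/P₀.
g = 0.1391 − 2.72/25.38 = 0.1391 − 0.10717 = 0.03193

3.19%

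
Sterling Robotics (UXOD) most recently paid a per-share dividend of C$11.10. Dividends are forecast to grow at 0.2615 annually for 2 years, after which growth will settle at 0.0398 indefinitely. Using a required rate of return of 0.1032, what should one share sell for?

C$265.25

Two-stage DDM. Project D₁…D_2 at 0.2615, terminal growth 0.0398, discount at r = 0.1032.
D_1 = 14.0027
D_2 = 17.6643
Terminal value at t=2: TV = D_3/(r−g) = 18.3674/(0.1032−0.0398) = 289.7064
P₀ = 14.0027/(1+0.1032)^1 + 17.6643/(1+0.1032)^2 + 289.7064/(1+0.1032)^2 = 265.2466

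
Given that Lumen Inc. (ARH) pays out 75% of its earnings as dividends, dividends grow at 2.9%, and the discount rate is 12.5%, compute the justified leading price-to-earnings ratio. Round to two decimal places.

Justified leading P/E = b/(r−g) = 0.75/(0.125−0.029) = 7.8125

7.81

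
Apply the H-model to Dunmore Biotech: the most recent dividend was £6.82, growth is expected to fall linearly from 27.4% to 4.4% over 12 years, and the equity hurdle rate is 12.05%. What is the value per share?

H-model: P₀ = D₀[(1+g_L) + H(g_S−g_L)]/(r−g_L), with H = 12/2 = 6.
P₀ = 6.82 × [(1+0.044) + 6×(0.274−0.044)] / (0.1205−0.044)
   = 6.82 × 2.4240 / 0.0765 = 216.1004

£216.10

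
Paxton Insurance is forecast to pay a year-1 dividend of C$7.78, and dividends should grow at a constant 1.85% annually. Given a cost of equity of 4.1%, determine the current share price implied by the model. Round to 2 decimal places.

Gordon growth model: P₀ = D₁/(r − g), with D₁ = 7.78 given directly.
P₀ = 7.7800 / (0.041 − 0.0185) = 7.7800 / 0.0225 = 345.7778

C$345.78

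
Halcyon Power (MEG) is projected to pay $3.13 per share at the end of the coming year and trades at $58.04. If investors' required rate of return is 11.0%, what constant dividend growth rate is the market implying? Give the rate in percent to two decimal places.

From P₀ = D₁/(r − g), the implied growth is g = r − D₁/P₀.
g = 0.11 − 3.13/58.04 = 0.11 − 0.05393 = 0.05607

5.61%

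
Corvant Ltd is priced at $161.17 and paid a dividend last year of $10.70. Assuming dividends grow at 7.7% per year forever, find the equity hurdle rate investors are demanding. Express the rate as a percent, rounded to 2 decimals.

Rearranging the constant-growth DDM: r = D₁/P₀ + g.
D₁ = 10.70 × (1 + 0.077) = 11.5239.
r = 11.5239 / 161.17 + 0.077 = 0.07150 + 0.077 = 0.14850

14.85%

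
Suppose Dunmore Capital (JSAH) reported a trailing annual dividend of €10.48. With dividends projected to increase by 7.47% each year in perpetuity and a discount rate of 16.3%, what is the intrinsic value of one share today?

€127.55

Gordon growth model: P₀ = D₁/(r − g). D₁ = 10.48 × (1 + 0.0747) = 11.2629.
P₀ = 11.2629 / (0.163 − 0.0747) = 11.2629 / 0.0883 = 127.5522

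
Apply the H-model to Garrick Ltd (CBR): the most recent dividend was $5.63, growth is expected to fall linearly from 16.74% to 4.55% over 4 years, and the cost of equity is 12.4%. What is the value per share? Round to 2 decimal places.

H-model: P₀ = D₀[(1+g_L) + H(g_S−g_L)]/(r−g_L), with H = 4/2 = 2.
P₀ = 5.63 × [(1+0.0455) + 2×(0.1674−0.0455)] / (0.124−0.0455)
   = 5.63 × 1.2893 / 0.0785 = 92.4683

$92.47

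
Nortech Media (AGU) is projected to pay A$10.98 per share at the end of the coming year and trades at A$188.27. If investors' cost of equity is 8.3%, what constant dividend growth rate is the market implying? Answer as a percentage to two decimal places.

From P₀ = D₁/(r − g), the implied growth is g = r − D₁/P₀.
g = 0.083 − 10.98/188.27 = 0.083 − 0.05832 = 0.02468

2.47%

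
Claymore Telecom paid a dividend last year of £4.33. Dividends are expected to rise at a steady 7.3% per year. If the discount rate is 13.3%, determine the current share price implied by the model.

Gordon growth model: P₀ = D₁/(r − g). D₁ = 4.33 × (1 + 0.073) = 4.6461.
P₀ = 4.6461 / (0.133 − 0.073) = 4.6461 / 0.06 = 77.4348

£77.43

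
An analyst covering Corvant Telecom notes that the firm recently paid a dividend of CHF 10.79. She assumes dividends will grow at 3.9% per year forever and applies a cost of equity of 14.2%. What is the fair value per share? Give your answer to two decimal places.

Gordon growth model: P₀ = D₁/(r − g). D₁ = 10.79 × (1 + 0.039) = 11.2108.
P₀ = 11.2108 / (0.142 − 0.039) = 11.2108 / 0.103 = 108.8428

CHF 108.84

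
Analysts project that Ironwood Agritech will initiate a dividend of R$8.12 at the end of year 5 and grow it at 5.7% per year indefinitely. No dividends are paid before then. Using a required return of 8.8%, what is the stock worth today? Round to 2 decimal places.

Deferred-dividend DDM. At t=4 the remaining stream is a growing perpetuity with first payment D_5 = 8.12.
V_4 = D_5/(r−g) = 8.12/(0.088−0.057) = 261.9355
P₀ = V_4/(1+r)^4 = 261.9355/(1+0.088)^4 = 186.9299

R$186.93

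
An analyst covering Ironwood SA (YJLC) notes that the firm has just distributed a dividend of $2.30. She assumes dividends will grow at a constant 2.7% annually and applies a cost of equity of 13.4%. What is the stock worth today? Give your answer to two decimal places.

Gordon growth model: P₀ = D₁/(r − g). D₁ = 2.30 × (1 + 0.027) = 2.3621.
P₀ = 2.3621 / (0.134 − 0.027) = 2.3621 / 0.107 = 22.0757

$22.08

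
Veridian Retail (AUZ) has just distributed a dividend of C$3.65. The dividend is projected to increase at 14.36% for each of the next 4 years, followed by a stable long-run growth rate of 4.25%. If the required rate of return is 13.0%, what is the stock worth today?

Two-stage DDM. Project D₁…D_4 at 0.1436, terminal growth 0.0425, discount at r = 0.13.
D_1 = 4.1741
D_2 = 4.7735
D_3 = 5.4590
D_4 = 6.2429
Terminal value at t=4: TV = D_5/(r−g) = 6.5083/(0.13−0.0425) = 74.3802
P₀ = 4.1741/(1+0.13)^1 + 4.7735/(1+0.13)^2 + 5.4590/(1+0.13)^3 + 6.2429/(1+0.13)^4 + 74.3802/(1+0.13)^4 = 60.6634

C$60.66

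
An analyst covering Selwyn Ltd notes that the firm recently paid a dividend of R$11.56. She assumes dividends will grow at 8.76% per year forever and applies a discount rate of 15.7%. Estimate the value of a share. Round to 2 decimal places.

Gordon growth model: P₀ = D₁/(r − g). D₁ = 11.56 × (1 + 0.0876) = 12.5727.
P₀ = 12.5727 / (0.157 − 0.0876) = 12.5727 / 0.0694 = 181.1622

R$181.16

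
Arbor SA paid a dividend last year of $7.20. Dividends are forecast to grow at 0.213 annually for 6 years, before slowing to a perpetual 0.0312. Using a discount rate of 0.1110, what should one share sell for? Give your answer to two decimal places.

$217.01

Two-stage DDM. Project D₁…D_6 at 0.213, terminal growth 0.0312, discount at r = 0.111.
D_1 = 8.7336
D_2 = 10.5939
D_3 = 12.8503
D_4 = 15.5875
D_5 = 18.9076
D_6 = 22.9349
Terminal value at t=6: TV = D_7/(r−g) = 23.6505/(0.111−0.0312) = 296.3721
P₀ = 8.7336/(1+0.111)^1 + 10.5939/(1+0.111)^2 + 12.8503/(1+0.111)^3 + 15.5875/(1+0.111)^4 + 18.9076/(1+0.111)^5 + 22.9349/(1+0.111)^6 + 296.3721/(1+0.111)^6 = 217.0105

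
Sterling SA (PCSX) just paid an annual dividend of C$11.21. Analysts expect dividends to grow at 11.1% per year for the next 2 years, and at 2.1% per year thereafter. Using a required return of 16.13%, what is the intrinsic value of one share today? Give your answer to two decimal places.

C$95.65

Two-stage DDM. Project D₁…D_2 at 0.111, terminal growth 0.021, discount at r = 0.1613.
D_1 = 12.4543
D_2 = 13.8367
Terminal value at t=2: TV = D_3/(r−g) = 14.1273/(0.1613−0.021) = 100.6936
P₀ = 12.4543/(1+0.1613)^1 + 13.8367/(1+0.1613)^2 + 100.6936/(1+0.1613)^2 = 95.6487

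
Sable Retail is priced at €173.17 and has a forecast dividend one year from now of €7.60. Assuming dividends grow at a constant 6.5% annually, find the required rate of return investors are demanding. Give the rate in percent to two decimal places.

10.89%

Rearranging the constant-growth DDM: r = D₁/P₀ + g.
r = 7.6000 / 173.17 + 0.065 = 0.04389 + 0.065 = 0.10889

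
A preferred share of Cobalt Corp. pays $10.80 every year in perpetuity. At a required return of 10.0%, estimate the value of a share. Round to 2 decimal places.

Zero-growth DDM (perpetuity): P₀ = D/r = 10.80 / 0.1 = 108.0000

$108.00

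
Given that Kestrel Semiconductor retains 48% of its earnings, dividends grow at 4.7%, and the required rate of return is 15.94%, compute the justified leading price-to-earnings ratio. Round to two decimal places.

Payout ratio b = 1 − 0.48 = 0.52.
Justified leading P/E = b/(r−g) = 0.52/(0.1594−0.047) = 4.6263

4.63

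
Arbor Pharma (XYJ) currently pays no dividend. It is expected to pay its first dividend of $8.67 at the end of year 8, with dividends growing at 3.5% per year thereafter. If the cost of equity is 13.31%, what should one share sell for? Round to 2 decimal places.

$36.85

Deferred-dividend DDM. At t=7 the remaining stream is a growing perpetuity with first payment D_8 = 8.67.
V_7 = D_8/(r−g) = 8.67/(0.1331−0.035) = 88.3792
P₀ = V_7/(1+r)^7 = 88.3792/(1+0.1331)^7 = 36.8530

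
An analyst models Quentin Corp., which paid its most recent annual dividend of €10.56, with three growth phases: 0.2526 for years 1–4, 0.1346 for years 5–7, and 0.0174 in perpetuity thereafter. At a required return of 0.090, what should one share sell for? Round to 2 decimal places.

Three-stage DDM. Project D₁…D_7; terminal Gordon value at t=7 with g = 0.0174; discount at r = 0.09.
D_1 = 13.2275
D_2 = 16.5687
D_3 = 20.7540
D_4 = 25.9964
D_5 = 29.4955
D_6 = 33.4656
D_7 = 37.9701
TV_7 = 38.6308/(0.09−0.0174) = 532.1046
P₀ = Σ Dₜ/(1+r)ᵗ + TV_7/(1+r)^7 = 411.4981

€411.50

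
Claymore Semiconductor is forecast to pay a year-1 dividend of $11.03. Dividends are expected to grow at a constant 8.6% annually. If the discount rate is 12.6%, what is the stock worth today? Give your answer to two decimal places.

Gordon growth model: P₀ = D₁/(r − g), with D₁ = 11.03 given directly.
P₀ = 11.0300 / (0.126 − 0.086) = 11.0300 / 0.04 = 275.7500

$275.75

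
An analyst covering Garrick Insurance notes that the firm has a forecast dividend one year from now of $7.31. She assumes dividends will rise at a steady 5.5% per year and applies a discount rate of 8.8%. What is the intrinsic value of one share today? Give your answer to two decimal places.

$221.52

Gordon growth model: P₀ = D₁/(r − g), with D₁ = 7.31 given directly.
P₀ = 7.3100 / (0.088 − 0.055) = 7.3100 / 0.033 = 221.5152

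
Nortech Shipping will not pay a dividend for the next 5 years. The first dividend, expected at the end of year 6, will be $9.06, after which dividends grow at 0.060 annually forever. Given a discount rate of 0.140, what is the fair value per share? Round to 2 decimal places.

$58.82

Deferred-dividend DDM. At t=5 the remaining stream is a growing perpetuity with first payment D_6 = 9.06.
V_5 = D_6/(r−g) = 9.06/(0.14−0.06) = 113.2500
P₀ = V_5/(1+r)^5 = 113.2500/(1+0.14)^5 = 58.8185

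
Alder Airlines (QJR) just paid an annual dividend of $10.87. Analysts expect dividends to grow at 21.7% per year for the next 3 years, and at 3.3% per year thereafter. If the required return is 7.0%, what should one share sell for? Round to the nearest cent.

Two-stage DDM. Project D₁…D_3 at 0.217, terminal growth 0.033, discount at r = 0.07.
D_1 = 13.2288
D_2 = 16.0994
D_3 = 19.5930
Terminal value at t=3: TV = D_4/(r−g) = 20.2396/(0.07−0.033) = 547.0158
P₀ = 13.2288/(1+0.07)^1 + 16.0994/(1+0.07)^2 + 19.5930/(1+0.07)^3 + 547.0158/(1+0.07)^3 = 488.9468

$488.95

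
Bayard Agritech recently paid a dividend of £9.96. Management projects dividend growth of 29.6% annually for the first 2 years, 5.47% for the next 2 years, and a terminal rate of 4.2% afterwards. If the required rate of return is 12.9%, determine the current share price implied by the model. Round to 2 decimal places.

Three-stage DDM. Project D₁…D_4; terminal Gordon value at t=4 with g = 0.042; discount at r = 0.129.
D_1 = 12.9082
D_2 = 16.7290
D_3 = 17.6441
D_4 = 18.6092
TV_4 = 19.3908/(0.129−0.042) = 222.8824
P₀ = Σ Dₜ/(1+r)ᵗ + TV_4/(1+r)^4 = 185.4552

£185.46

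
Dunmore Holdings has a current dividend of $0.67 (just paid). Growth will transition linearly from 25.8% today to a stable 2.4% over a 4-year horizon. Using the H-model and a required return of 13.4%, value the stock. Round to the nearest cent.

H-model: P₀ = D₀[(1+g_L) + H(g_S−g_L)]/(r−g_L), with H = 4/2 = 2.
P₀ = 0.67 × [(1+0.024) + 2×(0.258−0.024)] / (0.134−0.024)
   = 0.67 × 1.4920 / 0.11 = 9.0876

$9.09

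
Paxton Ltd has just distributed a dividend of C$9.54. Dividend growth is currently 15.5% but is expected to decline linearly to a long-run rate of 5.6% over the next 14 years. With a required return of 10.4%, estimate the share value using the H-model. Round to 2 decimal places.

H-model: P₀ = D₀[(1+g_L) + H(g_S−g_L)]/(r−g_L), with H = 14/2 = 7.
P₀ = 9.54 × [(1+0.056) + 7×(0.155−0.056)] / (0.104−0.056)
   = 9.54 × 1.7490 / 0.048 = 347.6137

C$347.61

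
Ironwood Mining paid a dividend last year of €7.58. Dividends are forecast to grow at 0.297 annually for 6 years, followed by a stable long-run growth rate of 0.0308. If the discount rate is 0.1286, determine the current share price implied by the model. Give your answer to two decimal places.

Two-stage DDM. Project D₁…D_6 at 0.297, terminal growth 0.0308, discount at r = 0.1286.
D_1 = 9.8313
D_2 = 12.7511
D_3 = 16.5382
D_4 = 21.4501
D_5 = 27.8208
D_6 = 36.0835
Terminal value at t=6: TV = D_7/(r−g) = 37.1949/(0.1286−0.0308) = 380.3160
P₀ = 9.8313/(1+0.1286)^1 + 12.7511/(1+0.1286)^2 + 16.5382/(1+0.1286)^3 + 21.4501/(1+0.1286)^4 + 27.8208/(1+0.1286)^5 + 36.0835/(1+0.1286)^6 + 380.3160/(1+0.1286)^6 = 260.1390

€260.14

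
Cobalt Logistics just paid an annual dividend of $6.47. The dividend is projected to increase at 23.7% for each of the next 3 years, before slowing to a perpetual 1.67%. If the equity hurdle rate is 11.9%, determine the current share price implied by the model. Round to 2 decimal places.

Two-stage DDM. Project D₁…D_3 at 0.237, terminal growth 0.0167, discount at r = 0.119.
D_1 = 8.0034
D_2 = 9.9002
D_3 = 12.2465
Terminal value at t=3: TV = D_4/(r−g) = 12.4511/(0.119−0.0167) = 121.7112
P₀ = 8.0034/(1+0.119)^1 + 9.9002/(1+0.119)^2 + 12.2465/(1+0.119)^3 + 121.7112/(1+0.119)^3 = 110.6631

$110.66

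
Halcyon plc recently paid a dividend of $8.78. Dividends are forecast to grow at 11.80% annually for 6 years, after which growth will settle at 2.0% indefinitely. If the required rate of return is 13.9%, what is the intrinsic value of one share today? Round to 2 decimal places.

$116.69

Two-stage DDM. Project D₁…D_6 at 0.118, terminal growth 0.02, discount at r = 0.139.
D_1 = 9.8160
D_2 = 10.9743
D_3 = 12.2693
D_4 = 13.7171
D_5 = 15.3357
D_6 = 17.1453
Terminal value at t=6: TV = D_7/(r−g) = 17.4882/(0.139−0.02) = 146.9598
P₀ = 9.8160/(1+0.139)^1 + 10.9743/(1+0.139)^2 + 12.2693/(1+0.139)^3 + 13.7171/(1+0.139)^4 + 15.3357/(1+0.139)^5 + 17.1453/(1+0.139)^6 + 146.9598/(1+0.139)^6 = 116.6895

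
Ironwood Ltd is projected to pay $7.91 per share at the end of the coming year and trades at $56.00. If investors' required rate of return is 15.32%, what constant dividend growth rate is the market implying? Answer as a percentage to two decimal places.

From P₀ = D₁/(r − g), the implied growth is g = r − D₁/P₀.
g = 0.1532 − 7.91/56.00 = 0.1532 − 0.14125 = 0.01195

1.19%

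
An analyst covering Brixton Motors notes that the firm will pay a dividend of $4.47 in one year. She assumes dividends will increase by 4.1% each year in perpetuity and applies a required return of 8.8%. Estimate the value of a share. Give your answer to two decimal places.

$95.11

Gordon growth model: P₀ = D₁/(r − g), with D₁ = 4.47 given directly.
P₀ = 4.4700 / (0.088 − 0.041) = 4.4700 / 0.047 = 95.1064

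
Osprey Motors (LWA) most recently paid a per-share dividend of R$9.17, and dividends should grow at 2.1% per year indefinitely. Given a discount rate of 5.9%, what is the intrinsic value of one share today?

R$246.38

Gordon growth model: P₀ = D₁/(r − g). D₁ = 9.17 × (1 + 0.021) = 9.3626.
P₀ = 9.3626 / (0.059 − 0.021) = 9.3626 / 0.038 = 246.3834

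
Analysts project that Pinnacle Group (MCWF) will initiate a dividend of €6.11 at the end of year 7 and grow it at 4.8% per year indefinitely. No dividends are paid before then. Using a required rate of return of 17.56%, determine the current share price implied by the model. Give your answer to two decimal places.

€18.14

Deferred-dividend DDM. At t=6 the remaining stream is a growing perpetuity with first payment D_7 = 6.11.
V_6 = D_7/(r−g) = 6.11/(0.1756−0.048) = 47.8840
P₀ = V_6/(1+r)^6 = 47.8840/(1+0.1756)^6 = 18.1398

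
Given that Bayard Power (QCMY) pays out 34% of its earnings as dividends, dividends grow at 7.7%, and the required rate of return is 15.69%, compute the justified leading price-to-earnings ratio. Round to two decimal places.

Justified leading P/E = b/(r−g) = 0.34/(0.1569−0.077) = 4.2553

4.26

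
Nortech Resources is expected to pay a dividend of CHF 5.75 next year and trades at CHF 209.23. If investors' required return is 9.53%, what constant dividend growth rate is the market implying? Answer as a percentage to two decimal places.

6.78%

From P₀ = D₁/(r − g), the implied growth is g = r − D₁/P₀.
g = 0.0953 − 5.75/209.23 = 0.0953 − 0.02748 = 0.06782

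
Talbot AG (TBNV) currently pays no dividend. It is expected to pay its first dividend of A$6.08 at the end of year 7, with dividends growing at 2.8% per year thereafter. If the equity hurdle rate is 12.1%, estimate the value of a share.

A$32.94

Deferred-dividend DDM. At t=6 the remaining stream is a growing perpetuity with first payment D_7 = 6.08.
V_6 = D_7/(r−g) = 6.08/(0.121−0.028) = 65.3763
P₀ = V_6/(1+r)^6 = 65.3763/(1+0.121)^6 = 32.9448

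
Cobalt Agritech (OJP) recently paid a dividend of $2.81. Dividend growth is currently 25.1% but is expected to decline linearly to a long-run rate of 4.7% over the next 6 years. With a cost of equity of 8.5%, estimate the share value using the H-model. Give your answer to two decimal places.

H-model: P₀ = D₀[(1+g_L) + H(g_S−g_L)]/(r−g_L), with H = 6/2 = 3.
P₀ = 2.81 × [(1+0.047) + 3×(0.251−0.047)] / (0.085−0.047)
   = 2.81 × 1.6590 / 0.038 = 122.6787

$122.68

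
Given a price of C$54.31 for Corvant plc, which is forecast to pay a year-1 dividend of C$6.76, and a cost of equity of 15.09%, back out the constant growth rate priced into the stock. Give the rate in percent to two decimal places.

From P₀ = D₁/(r − g), the implied growth is g = r − D₁/P₀.
g = 0.1509 − 6.76/54.31 = 0.1509 − 0.12447 = 0.02643

2.64%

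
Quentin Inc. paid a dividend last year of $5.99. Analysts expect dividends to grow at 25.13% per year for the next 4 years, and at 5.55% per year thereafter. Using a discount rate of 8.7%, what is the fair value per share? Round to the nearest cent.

Two-stage DDM. Project D₁…D_4 at 0.2513, terminal growth 0.0555, discount at r = 0.087.
D_1 = 7.4953
D_2 = 9.3789
D_3 = 11.7358
D_4 = 14.6850
Terminal value at t=4: TV = D_5/(r−g) = 15.5000/(0.087−0.0555) = 492.0625
P₀ = 7.4953/(1+0.087)^1 + 9.3789/(1+0.087)^2 + 11.7358/(1+0.087)^3 + 14.6850/(1+0.087)^4 + 492.0625/(1+0.087)^4 = 386.9427

$386.94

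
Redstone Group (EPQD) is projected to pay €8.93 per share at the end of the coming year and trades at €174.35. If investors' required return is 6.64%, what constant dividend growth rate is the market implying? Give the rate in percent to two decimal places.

1.52%

From P₀ = D₁/(r − g), the implied growth is g = r − D₁/P₀.
g = 0.0664 − 8.93/174.35 = 0.0664 − 0.05122 = 0.01518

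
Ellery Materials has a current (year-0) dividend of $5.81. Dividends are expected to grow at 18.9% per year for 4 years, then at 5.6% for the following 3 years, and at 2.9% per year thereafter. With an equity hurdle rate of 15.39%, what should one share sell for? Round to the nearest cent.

$82.92

Three-stage DDM. Project D₁…D_7; terminal Gordon value at t=7 with g = 0.029; discount at r = 0.1539.
D_1 = 6.9081
D_2 = 8.2137
D_3 = 9.7661
D_4 = 11.6119
D_5 = 12.2622
D_6 = 12.9489
D_7 = 13.6740
TV_7 = 14.0705/(0.1539−0.029) = 112.6544
P₀ = Σ Dₜ/(1+r)ᵗ + TV_7/(1+r)^7 = 82.9209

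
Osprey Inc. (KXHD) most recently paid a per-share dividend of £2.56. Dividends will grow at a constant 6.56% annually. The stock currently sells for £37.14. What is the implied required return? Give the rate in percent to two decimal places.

13.91%

Rearranging the constant-growth DDM: r = D₁/P₀ + g.
D₁ = 2.56 × (1 + 0.0656) = 2.7279.
r = 2.7279 / 37.14 + 0.0656 = 0.07345 + 0.0656 = 0.13905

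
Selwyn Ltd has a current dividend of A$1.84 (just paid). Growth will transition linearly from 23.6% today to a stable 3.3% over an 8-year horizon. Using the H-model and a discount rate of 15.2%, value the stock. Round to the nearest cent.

A$28.53

H-model: P₀ = D₀[(1+g_L) + H(g_S−g_L)]/(r−g_L), with H = 8/2 = 4.
P₀ = 1.84 × [(1+0.033) + 4×(0.236−0.033)] / (0.152−0.033)
   = 1.84 × 1.8450 / 0.119 = 28.5277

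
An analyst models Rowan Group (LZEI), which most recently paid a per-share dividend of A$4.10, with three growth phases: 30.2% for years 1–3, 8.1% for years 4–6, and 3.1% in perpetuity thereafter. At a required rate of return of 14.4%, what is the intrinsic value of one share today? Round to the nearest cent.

A$78.76

Three-stage DDM. Project D₁…D_6; terminal Gordon value at t=6 with g = 0.031; discount at r = 0.144.
D_1 = 5.3382
D_2 = 6.9503
D_3 = 9.0493
D_4 = 9.7823
D_5 = 10.5747
D_6 = 11.4313
TV_6 = 11.7856/(0.144−0.031) = 104.2976
P₀ = Σ Dₜ/(1+r)ᵗ + TV_6/(1+r)^6 = 78.7574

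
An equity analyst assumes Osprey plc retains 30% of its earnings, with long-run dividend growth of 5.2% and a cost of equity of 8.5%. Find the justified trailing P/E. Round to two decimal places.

Payout ratio b = 1 − 0.30 = 0.70.
Justified trailing P/E = b(1+g)/(r−g) = 0.70×(1+0.052)/(0.085−0.052) = 22.3152

22.32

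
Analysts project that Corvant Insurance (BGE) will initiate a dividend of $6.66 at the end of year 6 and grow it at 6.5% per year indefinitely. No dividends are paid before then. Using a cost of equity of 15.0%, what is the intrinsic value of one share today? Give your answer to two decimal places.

Deferred-dividend DDM. At t=5 the remaining stream is a growing perpetuity with first payment D_6 = 6.66.
V_5 = D_6/(r−g) = 6.66/(0.15−0.065) = 78.3529
P₀ = V_5/(1+r)^5 = 78.3529/(1+0.15)^5 = 38.9553

$38.96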